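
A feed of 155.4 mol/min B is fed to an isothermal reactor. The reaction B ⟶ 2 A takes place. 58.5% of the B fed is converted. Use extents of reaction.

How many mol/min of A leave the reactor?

B reacted = 0.585 × 155.4 = 90.91 mol/min; ν_B = −1, so ξ = 90.91/1 = 90.91 mol/min.
Outlet amounts (n = n₀ + ν ξ):
  B: 155.4 − 1(90.91) = 64.49
  A: 0 + 2(90.91) = 181.8

182 mol/min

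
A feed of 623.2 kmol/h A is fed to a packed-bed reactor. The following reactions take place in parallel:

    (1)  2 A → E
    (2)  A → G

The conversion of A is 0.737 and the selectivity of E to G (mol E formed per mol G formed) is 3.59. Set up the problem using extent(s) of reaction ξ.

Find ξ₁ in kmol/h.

Conversion of A: A consumed = 0.737 × 623.2 = 459.3 kmol/h = 2ξ₁ + 1ξ₂.
Selectivity: 1ξ₁ / (1ξ₂) = 3.59 → ξ₁ = 3.59 ξ₂.
Substitute: (2·3.59 + 1) ξ₂ = 459.3 → ξ₂ = 56.15 kmol/h, ξ₁ = 201.6 kmol/h.
Outlet amounts (n = n₀ + Σ ν·ξ):
  A: 623.2 − 2(201.6) − 1(56.15) = 163.9
  E: 0 + 1(201.6) = 201.6
  G: 0 + 1(56.15) = 56.15

ξ₁ = 202 kmol/h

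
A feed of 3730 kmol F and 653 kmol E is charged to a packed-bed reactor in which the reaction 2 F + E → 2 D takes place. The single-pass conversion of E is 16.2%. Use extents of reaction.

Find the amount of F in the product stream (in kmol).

3520 kmol

E reacted = 0.162 × 653 = 105.8 kmol; ν_E = −1, so ξ = 105.8/1 = 105.8 kmol.
Outlet amounts (n = n₀ + ν ξ):
  F: 3730 − 2(105.8) = 3518
  E: 653 − 1(105.8) = 547.2
  D: 0 + 2(105.8) = 211.6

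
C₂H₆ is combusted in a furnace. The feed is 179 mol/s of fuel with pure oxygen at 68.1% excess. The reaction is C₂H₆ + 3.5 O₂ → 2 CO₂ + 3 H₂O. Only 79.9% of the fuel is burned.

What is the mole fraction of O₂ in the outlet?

Stoichiometric O₂ = 3.5 × 179 = 626.5 mol/s; O₂ fed = 626.5 × 1.681 = 1053 mol/s.
Fuel reacted = 0.799 × 179 → ξ = 143 mol/s.
Outlet (n = n₀ + ν ξ):
  C₂H₆: 179 − 1(143) = 35.98
  O₂: 1053 − 3.5(143) = 552.6
  CO₂: 0 + 2(143) = 286
  H₂O: 0 + 3(143) = 429.1
Total out = 1304 mol/s; y_O₂ = 552.6 / 1304 = 0.4239.

0.424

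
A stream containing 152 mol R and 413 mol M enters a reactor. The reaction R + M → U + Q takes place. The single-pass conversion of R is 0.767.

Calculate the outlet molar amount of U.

117 mol

R reacted = 0.767 × 152 = 116.6 mol; ν_R = −1, so ξ = 116.6/1 = 116.6 mol.
Outlet amounts (n = n₀ + ν ξ):
  R: 152 − 1(116.6) = 35.42
  M: 413 − 1(116.6) = 296.4
  U: 0 + 1(116.6) = 116.6
  Q: 0 + 1(116.6) = 116.6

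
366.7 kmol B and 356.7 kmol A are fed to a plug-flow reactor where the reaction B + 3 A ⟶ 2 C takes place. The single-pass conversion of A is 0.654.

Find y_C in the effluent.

0.274

A reacted = 0.654 × 356.7 = 233.3 kmol; ν_A = −3, so ξ = 233.3/3 = 77.76 kmol.
Outlet amounts (n = n₀ + ν ξ):
  B: 366.7 − 1(77.76) = 288.9
  A: 356.7 − 3(77.76) = 123.4
  C: 0 + 2(77.76) = 155.5
Total out = 567.9 kmol; y_C = 155.5 / 567.9 = 0.2739.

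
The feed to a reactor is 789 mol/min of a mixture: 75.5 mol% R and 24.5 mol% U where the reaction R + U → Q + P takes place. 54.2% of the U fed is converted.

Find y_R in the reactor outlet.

U reacted = 0.542 × 193.3 = 104.8 mol/min; ν_U = −1, so ξ = 104.8/1 = 104.8 mol/min.
Outlet amounts (n = n₀ + ν ξ):
  R: 595.7 − 1(104.8) = 490.9
  U: 193.3 − 1(104.8) = 88.53
  Q: 0 + 1(104.8) = 104.8
  P: 0 + 1(104.8) = 104.8
Total out = 789 mol/min; y_R = 490.9 / 789 = 0.6222.

0.622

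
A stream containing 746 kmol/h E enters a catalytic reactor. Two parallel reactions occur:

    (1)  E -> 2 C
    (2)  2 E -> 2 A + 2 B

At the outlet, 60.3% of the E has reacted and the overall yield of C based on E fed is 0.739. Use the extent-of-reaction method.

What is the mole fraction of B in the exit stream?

0.146

Yield of C: 2ξ₁ / 746 = 0.739 → ξ₁ = 275.6 kmol/h.
Conversion of E: 1ξ₁ + 2ξ₂ = 0.603 × 746 = 449.8 → ξ₂ = 87.1 kmol/h.
Outlet amounts (n = n₀ + Σ ν·ξ):
  E: 746 − 1(275.6) − 2(87.1) = 296.2
  C: 0 + 2(275.6) = 551.3
  A: 0 + 2(87.1) = 174.2
  B: 0 + 2(87.1) = 174.2
Total out = 1196 kmol/h; y_B = 174.2 / 1196 = 0.1457.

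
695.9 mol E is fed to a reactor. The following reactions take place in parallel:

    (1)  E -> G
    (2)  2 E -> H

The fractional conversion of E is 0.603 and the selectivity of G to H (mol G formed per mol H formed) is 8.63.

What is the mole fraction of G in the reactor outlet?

Conversion of E: E consumed = 0.603 × 695.9 = 419.6 mol = 1ξ₁ + 2ξ₂.
Selectivity: 1ξ₁ / (1ξ₂) = 8.63 → ξ₁ = 8.63 ξ₂.
Substitute: (1·8.63 + 2) ξ₂ = 419.6 → ξ₂ = 39.48 mol, ξ₁ = 340.7 mol.
Outlet amounts (n = n₀ + Σ ν·ξ):
  E: 695.9 − 1(340.7) − 2(39.48) = 276.3
  G: 0 + 1(340.7) = 340.7
  H: 0 + 1(39.48) = 39.48
Total out = 656.4 mol; y_G = 340.7 / 656.4 = 0.519.

0.519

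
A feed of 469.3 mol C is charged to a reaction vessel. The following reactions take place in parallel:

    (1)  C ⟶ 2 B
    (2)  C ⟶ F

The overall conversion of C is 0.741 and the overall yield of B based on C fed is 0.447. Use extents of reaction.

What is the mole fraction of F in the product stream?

0.423

Yield of B: 2ξ₁ / 469.3 = 0.447 → ξ₁ = 104.9 mol.
Conversion of C: 1ξ₁ + 1ξ₂ = 0.741 × 469.3 = 347.8 → ξ₂ = 242.9 mol.
Outlet amounts (n = n₀ + Σ ν·ξ):
  C: 469.3 − 1(104.9) − 1(242.9) = 121.5
  B: 0 + 2(104.9) = 209.8
  F: 0 + 1(242.9) = 242.9
Total out = 574.2 mol; y_F = 242.9 / 574.2 = 0.423.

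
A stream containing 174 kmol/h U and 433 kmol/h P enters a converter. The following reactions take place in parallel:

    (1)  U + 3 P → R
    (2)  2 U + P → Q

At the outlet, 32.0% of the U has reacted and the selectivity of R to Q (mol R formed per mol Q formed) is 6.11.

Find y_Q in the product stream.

Conversion of U: U consumed = 0.32 × 174 = 55.68 kmol/h = 1ξ₁ + 2ξ₂.
Selectivity: 1ξ₁ / (1ξ₂) = 6.11 → ξ₁ = 6.11 ξ₂.
Substitute: (1·6.11 + 2) ξ₂ = 55.68 → ξ₂ = 6.866 kmol/h, ξ₁ = 41.95 kmol/h.
Outlet amounts (n = n₀ + Σ ν·ξ):
  U: 174 − 1(41.95) − 2(6.866) = 118.3
  P: 433 − 3(41.95) − 1(6.866) = 300.3
  R: 0 + 1(41.95) = 41.95
  Q: 0 + 1(6.866) = 6.866
Total out = 467.4 kmol/h; y_Q = 6.866 / 467.4 = 0.01469.

0.0147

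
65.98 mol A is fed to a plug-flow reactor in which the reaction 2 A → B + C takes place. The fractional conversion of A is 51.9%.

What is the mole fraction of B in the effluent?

A reacted = 0.519 × 65.98 = 34.24 mol; ν_A = −2, so ξ = 34.24/2 = 17.12 mol.
Outlet amounts (n = n₀ + ν ξ):
  A: 65.98 − 2(17.12) = 31.74
  B: 0 + 1(17.12) = 17.12
  C: 0 + 1(17.12) = 17.12
Total out = 65.98 mol; y_B = 17.12 / 65.98 = 0.2595.

0.26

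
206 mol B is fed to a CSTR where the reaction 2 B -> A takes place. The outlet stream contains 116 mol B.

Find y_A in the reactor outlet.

For B: n = n₀ − 2ξ → 116 = 206 − 2ξ, giving ξ = 45 mol.
Outlet amounts (n = n₀ + ν ξ):
  B: 206 − 2(45) = 116
  A: 0 + 1(45) = 45
Total out = 161 mol; y_A = 45 / 161 = 0.2795.

0.28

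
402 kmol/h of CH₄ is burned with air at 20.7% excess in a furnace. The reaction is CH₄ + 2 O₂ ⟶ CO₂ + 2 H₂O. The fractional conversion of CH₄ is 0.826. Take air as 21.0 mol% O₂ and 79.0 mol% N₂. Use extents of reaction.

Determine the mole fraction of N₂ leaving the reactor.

Stoichiometric O₂ = 2 × 402 = 804 kmol/h; O₂ fed = 804 × 1.207 = 970.4 kmol/h.
N₂ fed = 970.4 × 79/21 = 3651 kmol/h.
Fuel reacted = 0.826 × 402 → ξ = 332.1 kmol/h.
Outlet (n = n₀ + ν ξ):
  CH₄: 402 − 1(332.1) = 69.95
  O₂: 970.4 − 2(332.1) = 306.3
  N₂: 3651 (inert)
  CO₂: 0 + 1(332.1) = 332.1
  H₂O: 0 + 2(332.1) = 664.1
Total out = 5023 kmol/h; y_N₂ = 3651 / 5023 = 0.7268.

0.727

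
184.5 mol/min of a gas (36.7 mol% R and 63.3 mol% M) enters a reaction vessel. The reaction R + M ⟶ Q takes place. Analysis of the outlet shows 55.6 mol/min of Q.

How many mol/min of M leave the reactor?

For Q: n = n₀ + 1ξ → 55.6 = 0 + 1ξ, giving ξ = 55.6 mol/min.
Outlet amounts (n = n₀ + ν ξ):
  R: 67.71 − 1(55.6) = 12.11
  M: 116.8 − 1(55.6) = 61.19
  Q: 0 + 1(55.6) = 55.6

61.2 mol/min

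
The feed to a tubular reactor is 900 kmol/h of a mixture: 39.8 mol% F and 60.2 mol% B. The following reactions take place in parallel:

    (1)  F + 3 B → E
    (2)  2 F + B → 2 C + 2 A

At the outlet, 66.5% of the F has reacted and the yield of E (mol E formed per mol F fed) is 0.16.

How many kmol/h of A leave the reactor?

Yield of E: 1ξ₁ / 358.2 = 0.16 → ξ₁ = 57.31 kmol/h.
Conversion of F: 1ξ₁ + 2ξ₂ = 0.665 × 358.2 = 238.2 → ξ₂ = 90.45 kmol/h.
Outlet amounts (n = n₀ + Σ ν·ξ):
  F: 358.2 − 1(57.31) − 2(90.45) = 120
  B: 541.8 − 3(57.31) − 1(90.45) = 279.4
  E: 0 + 1(57.31) = 57.31
  C: 0 + 2(90.45) = 180.9
  A: 0 + 2(90.45) = 180.9

181 kmol/h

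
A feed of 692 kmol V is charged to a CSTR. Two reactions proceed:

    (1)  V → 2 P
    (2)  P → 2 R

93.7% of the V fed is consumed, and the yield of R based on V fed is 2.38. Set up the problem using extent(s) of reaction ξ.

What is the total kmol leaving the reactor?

2160 kmol

Conversion of V: V consumed = 1ξ₁ = 0.937 × 692 → ξ₁ = 648.4 kmol.
Yield of R: 2ξ₂ / 692 = 2.38 → ξ₂ = 823.5 kmol.
Outlet amounts (n = n₀ + Σ ν·ξ):
  V: 692 − 1(648.4) = 43.6
  P: 0 + 2(648.4) − 1(823.5) = 473.3
  R: 0 + 2(823.5) = 1647
Total out = 43.6 + 473.3 + 1647 = 2164 kmol.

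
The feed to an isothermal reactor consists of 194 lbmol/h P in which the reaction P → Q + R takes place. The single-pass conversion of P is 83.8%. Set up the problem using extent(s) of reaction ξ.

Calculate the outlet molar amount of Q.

163 lbmol/h

P reacted = 0.838 × 194 = 162.6 lbmol/h; ν_P = −1, so ξ = 162.6/1 = 162.6 lbmol/h.
Outlet amounts (n = n₀ + ν ξ):
  P: 194 − 1(162.6) = 31.43
  Q: 0 + 1(162.6) = 162.6
  R: 0 + 1(162.6) = 162.6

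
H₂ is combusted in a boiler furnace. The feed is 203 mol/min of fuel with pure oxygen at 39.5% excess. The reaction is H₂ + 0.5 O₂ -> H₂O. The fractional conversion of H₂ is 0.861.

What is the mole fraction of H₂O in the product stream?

Stoichiometric O₂ = 0.5 × 203 = 101.5 mol/min; O₂ fed = 101.5 × 1.395 = 141.6 mol/min.
Fuel reacted = 0.861 × 203 → ξ = 174.8 mol/min.
Outlet (n = n₀ + ν ξ):
  H₂: 203 − 1(174.8) = 28.22
  O₂: 141.6 − 0.5(174.8) = 54.2
  H₂O: 0 + 1(174.8) = 174.8
Total out = 257.2 mol/min; y_H₂O = 174.8 / 257.2 = 0.6796.

0.68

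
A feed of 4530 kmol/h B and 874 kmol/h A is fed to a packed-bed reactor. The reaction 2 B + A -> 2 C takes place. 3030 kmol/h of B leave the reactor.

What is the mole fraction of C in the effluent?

For B: n = n₀ − 2ξ → 3030 = 4530 − 2ξ, giving ξ = 750 kmol/h.
Outlet amounts (n = n₀ + ν ξ):
  B: 4530 − 2(750) = 3030
  A: 874 − 1(750) = 124
  C: 0 + 2(750) = 1500
Total out = 4654 kmol/h; y_C = 1500 / 4654 = 0.3223.

0.322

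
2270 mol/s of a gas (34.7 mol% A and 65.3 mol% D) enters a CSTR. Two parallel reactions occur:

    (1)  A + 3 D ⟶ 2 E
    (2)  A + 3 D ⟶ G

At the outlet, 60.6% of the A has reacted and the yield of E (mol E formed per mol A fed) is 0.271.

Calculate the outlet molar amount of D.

Yield of E: 2ξ₁ / 787.7 = 0.271 → ξ₁ = 106.7 mol/s.
Conversion of A: 1ξ₁ + 1ξ₂ = 0.606 × 787.7 = 477.3 → ξ₂ = 370.6 mol/s.
Outlet amounts (n = n₀ + Σ ν·ξ):
  A: 787.7 − 1(106.7) − 1(370.6) = 310.3
  D: 1482 − 3(106.7) − 3(370.6) = 50.29
  E: 0 + 2(106.7) = 213.5
  G: 0 + 1(370.6) = 370.6

50.3 mol/s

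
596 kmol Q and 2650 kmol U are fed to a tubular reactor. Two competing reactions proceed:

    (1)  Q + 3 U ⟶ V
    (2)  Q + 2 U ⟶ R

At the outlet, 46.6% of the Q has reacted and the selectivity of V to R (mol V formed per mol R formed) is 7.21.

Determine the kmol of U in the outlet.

1850 kmol

Conversion of Q: Q consumed = 0.466 × 596 = 277.7 kmol = 1ξ₁ + 1ξ₂.
Selectivity: 1ξ₁ / (1ξ₂) = 7.21 → ξ₁ = 7.21 ξ₂.
Substitute: (1·7.21 + 1) ξ₂ = 277.7 → ξ₂ = 33.83 kmol, ξ₁ = 243.9 kmol.
Outlet amounts (n = n₀ + Σ ν·ξ):
  Q: 596 − 1(243.9) − 1(33.83) = 318.3
  U: 2650 − 3(243.9) − 2(33.83) = 1851
  V: 0 + 1(243.9) = 243.9
  R: 0 + 1(33.83) = 33.83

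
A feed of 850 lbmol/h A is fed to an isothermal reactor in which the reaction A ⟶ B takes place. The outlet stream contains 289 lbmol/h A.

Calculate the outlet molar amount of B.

561 lbmol/h

For A: n = n₀ − 1ξ → 289 = 850 − 1ξ, giving ξ = 561 lbmol/h.
Outlet amounts (n = n₀ + ν ξ):
  A: 850 − 1(561) = 289
  B: 0 + 1(561) = 561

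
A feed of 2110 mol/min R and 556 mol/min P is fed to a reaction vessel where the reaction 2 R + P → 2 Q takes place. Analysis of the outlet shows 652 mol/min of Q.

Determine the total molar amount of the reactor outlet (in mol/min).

2340 mol/min

For Q: n = n₀ + 2ξ → 652 = 0 + 2ξ, giving ξ = 326 mol/min.
Outlet amounts (n = n₀ + ν ξ):
  R: 2110 − 2(326) = 1458
  P: 556 − 1(326) = 230
  Q: 0 + 2(326) = 652
Total out = 1458 + 230 + 652 = 2340 mol/min.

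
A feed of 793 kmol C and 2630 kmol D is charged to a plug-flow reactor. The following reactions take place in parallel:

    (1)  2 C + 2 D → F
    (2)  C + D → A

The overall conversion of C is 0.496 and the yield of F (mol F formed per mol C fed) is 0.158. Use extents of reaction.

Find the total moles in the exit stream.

2900 kmol

Yield of F: 1ξ₁ / 793 = 0.158 → ξ₁ = 125.3 kmol.
Conversion of C: 2ξ₁ + 1ξ₂ = 0.496 × 793 = 393.3 → ξ₂ = 142.7 kmol.
Outlet amounts (n = n₀ + Σ ν·ξ):
  C: 793 − 2(125.3) − 1(142.7) = 399.7
  D: 2630 − 2(125.3) − 1(142.7) = 2237
  F: 0 + 1(125.3) = 125.3
  A: 0 + 1(142.7) = 142.7
Total out = 399.7 + 2237 + 125.3 + 142.7 = 2904 kmol.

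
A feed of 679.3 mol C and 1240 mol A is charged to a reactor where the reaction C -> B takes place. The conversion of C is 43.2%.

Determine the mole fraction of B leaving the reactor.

C reacted = 0.432 × 679.3 = 293.5 mol; ν_C = −1, so ξ = 293.5/1 = 293.5 mol.
Outlet amounts (n = n₀ + ν ξ):
  C: 679.3 − 1(293.5) = 385.8
  B: 0 + 1(293.5) = 293.5
  A: 1240 (inert)
Total out = 1919 mol; y_B = 293.5 / 1919 = 0.1529.

0.153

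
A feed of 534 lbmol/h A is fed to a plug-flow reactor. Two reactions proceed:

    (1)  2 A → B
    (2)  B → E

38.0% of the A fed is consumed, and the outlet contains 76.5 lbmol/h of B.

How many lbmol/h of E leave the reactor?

Conversion of A: A consumed = 2ξ₁ = 0.38 × 534 → ξ₁ = 101.5 lbmol/h.
B balance: n_B = 0 + 1ξ₁ − 1ξ₂ = 76.5 → ξ₂ = (1·101.5 − 76.5)/1 = 24.96 lbmol/h.
Outlet amounts (n = n₀ + Σ ν·ξ):
  A: 534 − 2(101.5) = 331.1
  B: 0 + 1(101.5) − 1(24.96) = 76.5
  E: 0 + 1(24.96) = 24.96

25 lbmol/h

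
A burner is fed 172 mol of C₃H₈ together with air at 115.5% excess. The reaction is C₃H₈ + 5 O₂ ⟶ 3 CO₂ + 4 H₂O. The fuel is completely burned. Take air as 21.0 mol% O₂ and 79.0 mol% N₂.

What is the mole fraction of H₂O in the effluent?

0.075

Stoichiometric O₂ = 5 × 172 = 860 mol; O₂ fed = 860 × 2.155 = 1853 mol.
N₂ fed = 1853 × 79/21 = 6972 mol.
Fuel reacted = 1 × 172 → ξ = 172 mol.
Outlet (n = n₀ + ν ξ):
  C₃H₈: 172 − 1(172) = 0
  O₂: 1853 − 5(172) = 993.3
  N₂: 6972 (inert)
  CO₂: 0 + 3(172) = 516
  H₂O: 0 + 4(172) = 688
Total out = 9169 mol; y_H₂O = 688 / 9169 = 0.07503.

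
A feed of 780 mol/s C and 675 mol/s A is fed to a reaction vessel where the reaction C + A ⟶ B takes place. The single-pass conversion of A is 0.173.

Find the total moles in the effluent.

1340 mol/s

A reacted = 0.173 × 675 = 116.8 mol/s; ν_A = −1, so ξ = 116.8/1 = 116.8 mol/s.
Outlet amounts (n = n₀ + ν ξ):
  C: 780 − 1(116.8) = 663.2
  A: 675 − 1(116.8) = 558.2
  B: 0 + 1(116.8) = 116.8
Total out = 663.2 + 558.2 + 116.8 = 1338 mol/s.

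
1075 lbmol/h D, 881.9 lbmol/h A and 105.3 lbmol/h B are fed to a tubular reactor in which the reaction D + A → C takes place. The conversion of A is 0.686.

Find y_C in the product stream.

0.415

A reacted = 0.686 × 881.9 = 605 lbmol/h; ν_A = −1, so ξ = 605/1 = 605 lbmol/h.
Outlet amounts (n = n₀ + ν ξ):
  D: 1075 − 1(605) = 470
  A: 881.9 − 1(605) = 276.9
  C: 0 + 1(605) = 605
  B: 105.3 (inert)
Total out = 1457 lbmol/h; y_C = 605 / 1457 = 0.4152.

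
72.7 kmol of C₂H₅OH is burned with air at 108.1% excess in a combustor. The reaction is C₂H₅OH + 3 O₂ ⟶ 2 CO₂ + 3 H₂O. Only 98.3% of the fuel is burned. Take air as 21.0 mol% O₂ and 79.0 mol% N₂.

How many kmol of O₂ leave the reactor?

239 kmol

Stoichiometric O₂ = 3 × 72.7 = 218.1 kmol; O₂ fed = 218.1 × 2.081 = 453.9 kmol.
N₂ fed = 453.9 × 79/21 = 1707 kmol.
Fuel reacted = 0.983 × 72.7 → ξ = 71.46 kmol.
Outlet (n = n₀ + ν ξ):
  C₂H₅OH: 72.7 − 1(71.46) = 1.236
  O₂: 453.9 − 3(71.46) = 239.5
  N₂: 1707 (inert)
  CO₂: 0 + 2(71.46) = 142.9
  H₂O: 0 + 3(71.46) = 214.4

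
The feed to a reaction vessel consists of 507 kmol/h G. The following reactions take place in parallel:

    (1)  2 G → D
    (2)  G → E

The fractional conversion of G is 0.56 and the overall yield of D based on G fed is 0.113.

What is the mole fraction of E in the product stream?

0.377

Yield of D: 1ξ₁ / 507 = 0.113 → ξ₁ = 57.29 kmol/h.
Conversion of G: 2ξ₁ + 1ξ₂ = 0.56 × 507 = 283.9 → ξ₂ = 169.3 kmol/h.
Outlet amounts (n = n₀ + Σ ν·ξ):
  G: 507 − 2(57.29) − 1(169.3) = 223.1
  D: 0 + 1(57.29) = 57.29
  E: 0 + 1(169.3) = 169.3
Total out = 449.7 kmol/h; y_E = 169.3 / 449.7 = 0.3766.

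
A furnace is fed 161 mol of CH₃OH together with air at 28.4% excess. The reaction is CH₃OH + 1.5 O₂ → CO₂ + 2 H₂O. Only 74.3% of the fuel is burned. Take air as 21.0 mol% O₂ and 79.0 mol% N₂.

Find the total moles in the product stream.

Stoichiometric O₂ = 1.5 × 161 = 241.5 mol; O₂ fed = 241.5 × 1.284 = 310.1 mol.
N₂ fed = 310.1 × 79/21 = 1167 mol.
Fuel reacted = 0.743 × 161 → ξ = 119.6 mol.
Outlet (n = n₀ + ν ξ):
  CH₃OH: 161 − 1(119.6) = 41.38
  O₂: 310.1 − 1.5(119.6) = 130.7
  N₂: 1167 (inert)
  CO₂: 0 + 1(119.6) = 119.6
  H₂O: 0 + 2(119.6) = 239.2
Total out = 41.38 + 130.7 + 1167 + 119.6 + 239.2 = 1697 mol.

1700 mol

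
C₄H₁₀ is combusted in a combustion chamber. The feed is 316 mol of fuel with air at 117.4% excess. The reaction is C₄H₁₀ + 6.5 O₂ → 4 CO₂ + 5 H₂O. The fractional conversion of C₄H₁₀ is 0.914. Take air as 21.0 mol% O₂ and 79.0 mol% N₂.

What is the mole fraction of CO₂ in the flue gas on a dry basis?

Stoichiometric O₂ = 6.5 × 316 = 2054 mol; O₂ fed = 2054 × 2.174 = 4465 mol.
N₂ fed = 4465 × 79/21 = 16800 mol.
Fuel reacted = 0.914 × 316 → ξ = 288.8 mol.
Outlet (n = n₀ + ν ξ):
  C₄H₁₀: 316 − 1(288.8) = 27.18
  O₂: 4465 − 6.5(288.8) = 2588
  N₂: 16800 (inert)
  CO₂: 0 + 4(288.8) = 1155
  H₂O: 0 + 5(288.8) = 1444
Dry total = 20570 mol; y_CO₂ (dry) = 1155 / 20570 = 0.05617.

0.0562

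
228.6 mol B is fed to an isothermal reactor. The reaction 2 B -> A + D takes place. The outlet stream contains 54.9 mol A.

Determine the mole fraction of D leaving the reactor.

For A: n = n₀ + 1ξ → 54.9 = 0 + 1ξ, giving ξ = 54.9 mol.
Outlet amounts (n = n₀ + ν ξ):
  B: 228.6 − 2(54.9) = 118.8
  A: 0 + 1(54.9) = 54.9
  D: 0 + 1(54.9) = 54.9
Total out = 228.6 mol; y_D = 54.9 / 228.6 = 0.2402.

0.24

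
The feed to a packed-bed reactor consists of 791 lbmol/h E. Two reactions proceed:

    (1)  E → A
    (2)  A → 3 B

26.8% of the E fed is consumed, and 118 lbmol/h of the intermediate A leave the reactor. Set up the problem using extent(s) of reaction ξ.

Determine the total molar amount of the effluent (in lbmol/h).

Conversion of E: E consumed = 1ξ₁ = 0.268 × 791 → ξ₁ = 212 lbmol/h.
A balance: n_A = 0 + 1ξ₁ − 1ξ₂ = 118 → ξ₂ = (1·212 − 118)/1 = 93.99 lbmol/h.
Outlet amounts (n = n₀ + Σ ν·ξ):
  E: 791 − 1(212) = 579
  A: 0 + 1(212) − 1(93.99) = 118
  B: 0 + 3(93.99) = 282
Total out = 579 + 118 + 282 = 979 lbmol/h.

979 lbmol/h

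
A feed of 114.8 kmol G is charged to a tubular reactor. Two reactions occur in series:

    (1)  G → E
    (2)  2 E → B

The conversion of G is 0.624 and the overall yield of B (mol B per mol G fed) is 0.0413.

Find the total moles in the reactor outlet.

110 kmol

Conversion of G: G consumed = 1ξ₁ = 0.624 × 114.8 → ξ₁ = 71.64 kmol.
Yield of B: 1ξ₂ / 114.8 = 0.0413 → ξ₂ = 4.741 kmol.
Outlet amounts (n = n₀ + Σ ν·ξ):
  G: 114.8 − 1(71.64) = 43.16
  E: 0 + 1(71.64) − 2(4.741) = 62.15
  B: 0 + 1(4.741) = 4.741
Total out = 43.16 + 62.15 + 4.741 = 110.1 kmol.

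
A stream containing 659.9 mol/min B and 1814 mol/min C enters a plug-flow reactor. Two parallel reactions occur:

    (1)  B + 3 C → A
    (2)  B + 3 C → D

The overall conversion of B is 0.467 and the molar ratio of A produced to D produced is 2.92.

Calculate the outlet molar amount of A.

Conversion of B: B consumed = 0.467 × 659.9 = 308.2 mol/min = 1ξ₁ + 1ξ₂.
Selectivity: 1ξ₁ / (1ξ₂) = 2.92 → ξ₁ = 2.92 ξ₂.
Substitute: (1·2.92 + 1) ξ₂ = 308.2 → ξ₂ = 78.62 mol/min, ξ₁ = 229.6 mol/min.
Outlet amounts (n = n₀ + Σ ν·ξ):
  B: 659.9 − 1(229.6) − 1(78.62) = 351.7
  C: 1814 − 3(229.6) − 3(78.62) = 889.5
  A: 0 + 1(229.6) = 229.6
  D: 0 + 1(78.62) = 78.62

230 mol/min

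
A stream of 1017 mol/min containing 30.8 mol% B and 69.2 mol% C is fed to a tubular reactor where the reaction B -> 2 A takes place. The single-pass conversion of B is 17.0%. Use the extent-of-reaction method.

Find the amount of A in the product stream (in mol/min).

B reacted = 0.17 × 313.2 = 53.25 mol/min; ν_B = −1, so ξ = 53.25/1 = 53.25 mol/min.
Outlet amounts (n = n₀ + ν ξ):
  B: 313.2 − 1(53.25) = 260
  A: 0 + 2(53.25) = 106.5
  C: 703.8 (inert)

107 mol/min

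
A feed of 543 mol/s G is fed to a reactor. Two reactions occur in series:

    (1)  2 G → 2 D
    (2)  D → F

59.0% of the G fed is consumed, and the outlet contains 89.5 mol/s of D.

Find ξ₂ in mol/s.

Conversion of G: G consumed = 2ξ₁ = 0.59 × 543 → ξ₁ = 160.2 mol/s.
D balance: n_D = 0 + 2ξ₁ − 1ξ₂ = 89.5 → ξ₂ = (2·160.2 − 89.5)/1 = 230.9 mol/s.
Outlet amounts (n = n₀ + Σ ν·ξ):
  G: 543 − 2(160.2) = 222.6
  D: 0 + 2(160.2) − 1(230.9) = 89.5
  F: 0 + 1(230.9) = 230.9

ξ₂ = 231 mol/s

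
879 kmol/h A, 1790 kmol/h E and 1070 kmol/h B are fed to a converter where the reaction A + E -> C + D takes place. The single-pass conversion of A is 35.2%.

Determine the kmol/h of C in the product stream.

309 kmol/h

A reacted = 0.352 × 879 = 309.4 kmol/h; ν_A = −1, so ξ = 309.4/1 = 309.4 kmol/h.
Outlet amounts (n = n₀ + ν ξ):
  A: 879 − 1(309.4) = 569.6
  E: 1790 − 1(309.4) = 1481
  C: 0 + 1(309.4) = 309.4
  D: 0 + 1(309.4) = 309.4
  B: 1070 (inert)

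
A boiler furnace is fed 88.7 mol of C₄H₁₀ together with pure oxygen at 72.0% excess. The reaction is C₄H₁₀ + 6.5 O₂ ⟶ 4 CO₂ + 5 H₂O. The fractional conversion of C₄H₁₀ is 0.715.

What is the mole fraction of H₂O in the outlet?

0.27

Stoichiometric O₂ = 6.5 × 88.7 = 576.6 mol; O₂ fed = 576.6 × 1.720 = 991.7 mol.
Fuel reacted = 0.715 × 88.7 → ξ = 63.42 mol.
Outlet (n = n₀ + ν ξ):
  C₄H₁₀: 88.7 − 1(63.42) = 25.28
  O₂: 991.7 − 6.5(63.42) = 579.4
  CO₂: 0 + 4(63.42) = 253.7
  H₂O: 0 + 5(63.42) = 317.1
Total out = 1175 mol; y_H₂O = 317.1 / 1175 = 0.2698.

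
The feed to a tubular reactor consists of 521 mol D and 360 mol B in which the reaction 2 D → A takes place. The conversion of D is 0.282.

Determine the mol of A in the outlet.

73.5 mol

D reacted = 0.282 × 521 = 146.9 mol; ν_D = −2, so ξ = 146.9/2 = 73.46 mol.
Outlet amounts (n = n₀ + ν ξ):
  D: 521 − 2(73.46) = 374.1
  A: 0 + 1(73.46) = 73.46
  B: 360 (inert)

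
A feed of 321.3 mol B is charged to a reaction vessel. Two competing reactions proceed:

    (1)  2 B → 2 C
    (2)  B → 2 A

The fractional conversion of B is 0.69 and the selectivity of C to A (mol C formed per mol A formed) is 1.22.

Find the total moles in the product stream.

Conversion of B: B consumed = 0.69 × 321.3 = 221.7 mol = 2ξ₁ + 1ξ₂.
Selectivity: 2ξ₁ / (2ξ₂) = 1.22 → ξ₁ = 1.22 ξ₂.
Substitute: (2·1.22 + 1) ξ₂ = 221.7 → ξ₂ = 64.45 mol, ξ₁ = 78.63 mol.
Outlet amounts (n = n₀ + Σ ν·ξ):
  B: 321.3 − 2(78.63) − 1(64.45) = 99.6
  C: 0 + 2(78.63) = 157.3
  A: 0 + 2(64.45) = 128.9
Total out = 99.6 + 157.3 + 128.9 = 385.7 mol.

386 mol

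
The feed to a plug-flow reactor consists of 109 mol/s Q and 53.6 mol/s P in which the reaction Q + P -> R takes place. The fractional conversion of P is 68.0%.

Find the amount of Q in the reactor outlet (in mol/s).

P reacted = 0.68 × 53.6 = 36.45 mol/s; ν_P = −1, so ξ = 36.45/1 = 36.45 mol/s.
Outlet amounts (n = n₀ + ν ξ):
  Q: 109 − 1(36.45) = 72.55
  P: 53.6 − 1(36.45) = 17.15
  R: 0 + 1(36.45) = 36.45

72.6 mol/s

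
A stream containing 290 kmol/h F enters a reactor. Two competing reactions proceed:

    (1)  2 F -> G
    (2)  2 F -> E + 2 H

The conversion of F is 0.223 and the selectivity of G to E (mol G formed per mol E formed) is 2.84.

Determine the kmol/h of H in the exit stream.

Conversion of F: F consumed = 0.223 × 290 = 64.67 kmol/h = 2ξ₁ + 2ξ₂.
Selectivity: 1ξ₁ / (1ξ₂) = 2.84 → ξ₁ = 2.84 ξ₂.
Substitute: (2·2.84 + 2) ξ₂ = 64.67 → ξ₂ = 8.421 kmol/h, ξ₁ = 23.91 kmol/h.
Outlet amounts (n = n₀ + Σ ν·ξ):
  F: 290 − 2(23.91) − 2(8.421) = 225.3
  G: 0 + 1(23.91) = 23.91
  E: 0 + 1(8.421) = 8.421
  H: 0 + 2(8.421) = 16.84

16.8 kmol/h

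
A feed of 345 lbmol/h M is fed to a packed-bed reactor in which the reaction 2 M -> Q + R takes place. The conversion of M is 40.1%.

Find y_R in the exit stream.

0.201

M reacted = 0.401 × 345 = 138.3 lbmol/h; ν_M = −2, so ξ = 138.3/2 = 69.17 lbmol/h.
Outlet amounts (n = n₀ + ν ξ):
  M: 345 − 2(69.17) = 206.7
  Q: 0 + 1(69.17) = 69.17
  R: 0 + 1(69.17) = 69.17
Total out = 345 lbmol/h; y_R = 69.17 / 345 = 0.2005.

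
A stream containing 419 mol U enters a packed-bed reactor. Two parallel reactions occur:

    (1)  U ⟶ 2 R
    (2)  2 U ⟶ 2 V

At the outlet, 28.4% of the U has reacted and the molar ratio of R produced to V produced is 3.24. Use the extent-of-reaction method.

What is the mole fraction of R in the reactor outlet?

0.299

Conversion of U: U consumed = 0.284 × 419 = 119 mol = 1ξ₁ + 2ξ₂.
Selectivity: 2ξ₁ / (2ξ₂) = 3.24 → ξ₁ = 3.24 ξ₂.
Substitute: (1·3.24 + 2) ξ₂ = 119 → ξ₂ = 22.71 mol, ξ₁ = 73.58 mol.
Outlet amounts (n = n₀ + Σ ν·ξ):
  U: 419 − 1(73.58) − 2(22.71) = 300
  R: 0 + 2(73.58) = 147.2
  V: 0 + 2(22.71) = 45.42
Total out = 492.6 mol; y_R = 147.2 / 492.6 = 0.2987.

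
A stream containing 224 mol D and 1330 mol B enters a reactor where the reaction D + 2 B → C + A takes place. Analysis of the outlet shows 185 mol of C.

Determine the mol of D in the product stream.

39 mol

For C: n = n₀ + 1ξ → 185 = 0 + 1ξ, giving ξ = 185 mol.
Outlet amounts (n = n₀ + ν ξ):
  D: 224 − 1(185) = 39
  B: 1330 − 2(185) = 960
  C: 0 + 1(185) = 185
  A: 0 + 1(185) = 185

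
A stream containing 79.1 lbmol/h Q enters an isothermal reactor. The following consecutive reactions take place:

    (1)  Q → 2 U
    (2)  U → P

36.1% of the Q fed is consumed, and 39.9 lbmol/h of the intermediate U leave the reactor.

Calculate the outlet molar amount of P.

Conversion of Q: Q consumed = 1ξ₁ = 0.361 × 79.1 → ξ₁ = 28.56 lbmol/h.
U balance: n_U = 0 + 2ξ₁ − 1ξ₂ = 39.9 → ξ₂ = (2·28.56 − 39.9)/1 = 17.21 lbmol/h.
Outlet amounts (n = n₀ + Σ ν·ξ):
  Q: 79.1 − 1(28.56) = 50.54
  U: 0 + 2(28.56) − 1(17.21) = 39.9
  P: 0 + 1(17.21) = 17.21

17.2 lbmol/h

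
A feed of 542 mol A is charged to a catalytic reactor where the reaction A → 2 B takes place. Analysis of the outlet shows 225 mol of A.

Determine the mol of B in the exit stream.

634 mol

For A: n = n₀ − 1ξ → 225 = 542 − 1ξ, giving ξ = 317 mol.
Outlet amounts (n = n₀ + ν ξ):
  A: 542 − 1(317) = 225
  B: 0 + 2(317) = 634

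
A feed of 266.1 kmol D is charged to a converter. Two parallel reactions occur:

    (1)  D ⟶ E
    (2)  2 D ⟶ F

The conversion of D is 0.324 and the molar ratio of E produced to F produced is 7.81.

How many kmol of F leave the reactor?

8.79 kmol

Conversion of D: D consumed = 0.324 × 266.1 = 86.22 kmol = 1ξ₁ + 2ξ₂.
Selectivity: 1ξ₁ / (1ξ₂) = 7.81 → ξ₁ = 7.81 ξ₂.
Substitute: (1·7.81 + 2) ξ₂ = 86.22 → ξ₂ = 8.789 kmol, ξ₁ = 68.64 kmol.
Outlet amounts (n = n₀ + Σ ν·ξ):
  D: 266.1 − 1(68.64) − 2(8.789) = 179.9
  E: 0 + 1(68.64) = 68.64
  F: 0 + 1(8.789) = 8.789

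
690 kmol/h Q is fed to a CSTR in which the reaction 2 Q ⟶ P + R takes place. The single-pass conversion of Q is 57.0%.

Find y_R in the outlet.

0.285

Q reacted = 0.57 × 690 = 393.3 kmol/h; ν_Q = −2, so ξ = 393.3/2 = 196.6 kmol/h.
Outlet amounts (n = n₀ + ν ξ):
  Q: 690 − 2(196.6) = 296.7
  P: 0 + 1(196.6) = 196.6
  R: 0 + 1(196.6) = 196.6
Total out = 690 kmol/h; y_R = 196.6 / 690 = 0.285.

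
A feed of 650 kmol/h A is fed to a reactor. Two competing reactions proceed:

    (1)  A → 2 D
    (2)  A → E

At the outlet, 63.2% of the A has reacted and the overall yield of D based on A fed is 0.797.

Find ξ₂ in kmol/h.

Yield of D: 2ξ₁ / 650 = 0.797 → ξ₁ = 259 kmol/h.
Conversion of A: 1ξ₁ + 1ξ₂ = 0.632 × 650 = 410.8 → ξ₂ = 151.8 kmol/h.
Outlet amounts (n = n₀ + Σ ν·ξ):
  A: 650 − 1(259) − 1(151.8) = 239.2
  D: 0 + 2(259) = 518.1
  E: 0 + 1(151.8) = 151.8

ξ₂ = 152 kmol/h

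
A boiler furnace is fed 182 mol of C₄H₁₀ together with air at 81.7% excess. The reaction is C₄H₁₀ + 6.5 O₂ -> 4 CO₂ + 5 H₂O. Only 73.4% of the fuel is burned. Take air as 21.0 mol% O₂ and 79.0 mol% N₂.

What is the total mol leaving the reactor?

Stoichiometric O₂ = 6.5 × 182 = 1183 mol; O₂ fed = 1183 × 1.817 = 2150 mol.
N₂ fed = 2150 × 79/21 = 8086 mol.
Fuel reacted = 0.734 × 182 → ξ = 133.6 mol.
Outlet (n = n₀ + ν ξ):
  C₄H₁₀: 182 − 1(133.6) = 48.41
  O₂: 2150 − 6.5(133.6) = 1281
  N₂: 8086 (inert)
  CO₂: 0 + 4(133.6) = 534.4
  H₂O: 0 + 5(133.6) = 667.9
Total out = 48.41 + 1281 + 8086 + 534.4 + 667.9 = 10620 mol.

10600 mol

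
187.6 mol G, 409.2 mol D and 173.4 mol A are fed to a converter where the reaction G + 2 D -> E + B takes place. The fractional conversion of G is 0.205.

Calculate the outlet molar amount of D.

332 mol

G reacted = 0.205 × 187.6 = 38.46 mol; ν_G = −1, so ξ = 38.46/1 = 38.46 mol.
Outlet amounts (n = n₀ + ν ξ):
  G: 187.6 − 1(38.46) = 149.1
  D: 409.2 − 2(38.46) = 332.3
  E: 0 + 1(38.46) = 38.46
  B: 0 + 1(38.46) = 38.46
  A: 173.4 (inert)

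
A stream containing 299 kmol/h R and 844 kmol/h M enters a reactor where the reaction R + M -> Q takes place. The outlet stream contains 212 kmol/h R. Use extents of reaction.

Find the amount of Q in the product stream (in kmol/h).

87 kmol/h

For R: n = n₀ − 1ξ → 212 = 299 − 1ξ, giving ξ = 87 kmol/h.
Outlet amounts (n = n₀ + ν ξ):
  R: 299 − 1(87) = 212
  M: 844 − 1(87) = 757
  Q: 0 + 1(87) = 87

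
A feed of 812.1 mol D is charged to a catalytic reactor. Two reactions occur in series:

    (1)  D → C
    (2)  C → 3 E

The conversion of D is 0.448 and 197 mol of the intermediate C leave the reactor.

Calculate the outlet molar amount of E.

Conversion of D: D consumed = 1ξ₁ = 0.448 × 812.1 → ξ₁ = 363.8 mol.
C balance: n_C = 0 + 1ξ₁ − 1ξ₂ = 197 → ξ₂ = (1·363.8 − 197)/1 = 166.8 mol.
Outlet amounts (n = n₀ + Σ ν·ξ):
  D: 812.1 − 1(363.8) = 448.3
  C: 0 + 1(363.8) − 1(166.8) = 197
  E: 0 + 3(166.8) = 500.5

500 mol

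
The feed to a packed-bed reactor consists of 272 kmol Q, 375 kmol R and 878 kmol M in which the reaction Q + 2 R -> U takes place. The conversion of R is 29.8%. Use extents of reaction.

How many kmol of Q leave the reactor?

R reacted = 0.298 × 375 = 111.8 kmol; ν_R = −2, so ξ = 111.8/2 = 55.88 kmol.
Outlet amounts (n = n₀ + ν ξ):
  Q: 272 − 1(55.88) = 216.1
  R: 375 − 2(55.88) = 263.2
  U: 0 + 1(55.88) = 55.88
  M: 878 (inert)

216 kmol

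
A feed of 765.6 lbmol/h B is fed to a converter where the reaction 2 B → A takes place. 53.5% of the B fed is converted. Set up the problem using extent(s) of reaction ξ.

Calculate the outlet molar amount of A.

B reacted = 0.535 × 765.6 = 409.6 lbmol/h; ν_B = −2, so ξ = 409.6/2 = 204.8 lbmol/h.
Outlet amounts (n = n₀ + ν ξ):
  B: 765.6 − 2(204.8) = 356
  A: 0 + 1(204.8) = 204.8

205 lbmol/h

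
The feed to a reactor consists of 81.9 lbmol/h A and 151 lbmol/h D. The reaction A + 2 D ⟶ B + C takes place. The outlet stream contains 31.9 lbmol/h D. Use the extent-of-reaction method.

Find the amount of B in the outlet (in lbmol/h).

For D: n = n₀ − 2ξ → 31.9 = 151 − 2ξ, giving ξ = 59.55 lbmol/h.
Outlet amounts (n = n₀ + ν ξ):
  A: 81.9 − 1(59.55) = 22.35
  D: 151 − 2(59.55) = 31.9
  B: 0 + 1(59.55) = 59.55
  C: 0 + 1(59.55) = 59.55

59.5 lbmol/h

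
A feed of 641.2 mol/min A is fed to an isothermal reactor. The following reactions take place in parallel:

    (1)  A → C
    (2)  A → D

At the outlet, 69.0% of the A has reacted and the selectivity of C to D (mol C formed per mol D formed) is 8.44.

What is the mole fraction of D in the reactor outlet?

Conversion of A: A consumed = 0.69 × 641.2 = 442.4 mol/min = 1ξ₁ + 1ξ₂.
Selectivity: 1ξ₁ / (1ξ₂) = 8.44 → ξ₁ = 8.44 ξ₂.
Substitute: (1·8.44 + 1) ξ₂ = 442.4 → ξ₂ = 46.87 mol/min, ξ₁ = 395.6 mol/min.
Outlet amounts (n = n₀ + Σ ν·ξ):
  A: 641.2 − 1(395.6) − 1(46.87) = 198.8
  C: 0 + 1(395.6) = 395.6
  D: 0 + 1(46.87) = 46.87
Total out = 641.2 mol/min; y_D = 46.87 / 641.2 = 0.07309.

0.0731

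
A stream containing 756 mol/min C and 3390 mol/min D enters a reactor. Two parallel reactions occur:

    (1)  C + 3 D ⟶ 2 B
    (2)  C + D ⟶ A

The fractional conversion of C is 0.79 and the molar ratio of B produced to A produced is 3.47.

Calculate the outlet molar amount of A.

218 mol/min

Conversion of C: C consumed = 0.79 × 756 = 597.2 mol/min = 1ξ₁ + 1ξ₂.
Selectivity: 2ξ₁ / (1ξ₂) = 3.47 → ξ₁ = 1.735 ξ₂.
Substitute: (1·1.735 + 1) ξ₂ = 597.2 → ξ₂ = 218.4 mol/min, ξ₁ = 378.9 mol/min.
Outlet amounts (n = n₀ + Σ ν·ξ):
  C: 756 − 1(378.9) − 1(218.4) = 158.8
  D: 3390 − 3(378.9) − 1(218.4) = 2035
  B: 0 + 2(378.9) = 757.7
  A: 0 + 1(218.4) = 218.4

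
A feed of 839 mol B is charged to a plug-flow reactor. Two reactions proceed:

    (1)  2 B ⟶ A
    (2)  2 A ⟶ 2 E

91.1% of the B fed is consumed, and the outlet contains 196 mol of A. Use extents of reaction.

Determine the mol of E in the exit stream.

Conversion of B: B consumed = 2ξ₁ = 0.911 × 839 → ξ₁ = 382.2 mol.
A balance: n_A = 0 + 1ξ₁ − 2ξ₂ = 196 → ξ₂ = (1·382.2 − 196)/2 = 93.08 mol.
Outlet amounts (n = n₀ + Σ ν·ξ):
  B: 839 − 2(382.2) = 74.67
  A: 0 + 1(382.2) − 2(93.08) = 196
  E: 0 + 2(93.08) = 186.2

186 mol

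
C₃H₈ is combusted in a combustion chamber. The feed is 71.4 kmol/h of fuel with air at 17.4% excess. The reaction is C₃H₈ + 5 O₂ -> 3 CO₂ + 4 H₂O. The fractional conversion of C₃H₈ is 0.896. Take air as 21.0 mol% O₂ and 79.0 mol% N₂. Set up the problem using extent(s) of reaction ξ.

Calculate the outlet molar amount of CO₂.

192 kmol/h

Stoichiometric O₂ = 5 × 71.4 = 357 kmol/h; O₂ fed = 357 × 1.174 = 419.1 kmol/h.
N₂ fed = 419.1 × 79/21 = 1577 kmol/h.
Fuel reacted = 0.896 × 71.4 → ξ = 63.97 kmol/h.
Outlet (n = n₀ + ν ξ):
  C₃H₈: 71.4 − 1(63.97) = 7.426
  O₂: 419.1 − 5(63.97) = 99.25
  N₂: 1577 (inert)
  CO₂: 0 + 3(63.97) = 191.9
  H₂O: 0 + 4(63.97) = 255.9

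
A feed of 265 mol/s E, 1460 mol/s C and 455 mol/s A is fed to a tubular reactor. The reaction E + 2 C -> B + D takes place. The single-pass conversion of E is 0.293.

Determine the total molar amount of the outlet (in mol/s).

2100 mol/s

E reacted = 0.293 × 265 = 77.64 mol/s; ν_E = −1, so ξ = 77.64/1 = 77.64 mol/s.
Outlet amounts (n = n₀ + ν ξ):
  E: 265 − 1(77.64) = 187.4
  C: 1460 − 2(77.64) = 1305
  B: 0 + 1(77.64) = 77.64
  D: 0 + 1(77.64) = 77.64
  A: 455 (inert)
Total out = 187.4 + 1305 + 77.64 + 77.64 + 455 = 2102 mol/s.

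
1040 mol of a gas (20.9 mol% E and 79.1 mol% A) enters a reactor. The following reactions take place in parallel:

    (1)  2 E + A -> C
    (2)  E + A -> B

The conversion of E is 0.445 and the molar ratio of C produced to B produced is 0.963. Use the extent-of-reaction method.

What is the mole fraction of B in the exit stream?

Conversion of E: E consumed = 0.445 × 217.4 = 96.73 mol = 2ξ₁ + 1ξ₂.
Selectivity: 1ξ₁ / (1ξ₂) = 0.963 → ξ₁ = 0.963 ξ₂.
Substitute: (2·0.963 + 1) ξ₂ = 96.73 → ξ₂ = 33.06 mol, ξ₁ = 31.83 mol.
Outlet amounts (n = n₀ + Σ ν·ξ):
  E: 217.4 − 2(31.83) − 1(33.06) = 120.6
  A: 822.6 − 1(31.83) − 1(33.06) = 757.7
  C: 0 + 1(31.83) = 31.83
  B: 0 + 1(33.06) = 33.06
Total out = 943.3 mol; y_B = 33.06 / 943.3 = 0.03505.

0.035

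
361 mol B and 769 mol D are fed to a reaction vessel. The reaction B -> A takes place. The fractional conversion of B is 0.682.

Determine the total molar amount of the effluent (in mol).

B reacted = 0.682 × 361 = 246.2 mol; ν_B = −1, so ξ = 246.2/1 = 246.2 mol.
Outlet amounts (n = n₀ + ν ξ):
  B: 361 − 1(246.2) = 114.8
  A: 0 + 1(246.2) = 246.2
  D: 769 (inert)
Total out = 114.8 + 246.2 + 769 = 1130 mol.

1130 mol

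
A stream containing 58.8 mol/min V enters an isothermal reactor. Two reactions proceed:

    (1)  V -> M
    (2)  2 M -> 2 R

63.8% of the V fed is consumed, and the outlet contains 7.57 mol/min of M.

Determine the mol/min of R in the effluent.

29.9 mol/min

Conversion of V: V consumed = 1ξ₁ = 0.638 × 58.8 → ξ₁ = 37.51 mol/min.
M balance: n_M = 0 + 1ξ₁ − 2ξ₂ = 7.57 → ξ₂ = (1·37.51 − 7.57)/2 = 14.97 mol/min.
Outlet amounts (n = n₀ + Σ ν·ξ):
  V: 58.8 − 1(37.51) = 21.29
  M: 0 + 1(37.51) − 2(14.97) = 7.57
  R: 0 + 2(14.97) = 29.94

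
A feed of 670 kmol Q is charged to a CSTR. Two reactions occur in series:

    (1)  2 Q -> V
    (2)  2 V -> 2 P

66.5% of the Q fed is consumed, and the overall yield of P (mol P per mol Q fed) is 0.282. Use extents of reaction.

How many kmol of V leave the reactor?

33.8 kmol

Conversion of Q: Q consumed = 2ξ₁ = 0.665 × 670 → ξ₁ = 222.8 kmol.
Yield of P: 2ξ₂ / 670 = 0.282 → ξ₂ = 94.47 kmol.
Outlet amounts (n = n₀ + Σ ν·ξ):
  Q: 670 − 2(222.8) = 224.4
  V: 0 + 1(222.8) − 2(94.47) = 33.84
  P: 0 + 2(94.47) = 188.9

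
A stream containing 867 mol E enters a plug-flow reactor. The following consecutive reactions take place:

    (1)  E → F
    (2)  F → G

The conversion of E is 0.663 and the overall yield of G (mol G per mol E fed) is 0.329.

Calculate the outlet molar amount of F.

290 mol

Conversion of E: E consumed = 1ξ₁ = 0.663 × 867 → ξ₁ = 574.8 mol.
Yield of G: 1ξ₂ / 867 = 0.329 → ξ₂ = 285.2 mol.
Outlet amounts (n = n₀ + Σ ν·ξ):
  E: 867 − 1(574.8) = 292.2
  F: 0 + 1(574.8) − 1(285.2) = 289.6
  G: 0 + 1(285.2) = 285.2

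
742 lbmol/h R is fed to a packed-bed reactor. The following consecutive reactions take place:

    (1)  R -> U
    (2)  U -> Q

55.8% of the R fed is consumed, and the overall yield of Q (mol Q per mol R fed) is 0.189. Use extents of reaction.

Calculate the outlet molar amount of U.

274 lbmol/h

Conversion of R: R consumed = 1ξ₁ = 0.558 × 742 → ξ₁ = 414 lbmol/h.
Yield of Q: 1ξ₂ / 742 = 0.189 → ξ₂ = 140.2 lbmol/h.
Outlet amounts (n = n₀ + Σ ν·ξ):
  R: 742 − 1(414) = 328
  U: 0 + 1(414) − 1(140.2) = 273.8
  Q: 0 + 1(140.2) = 140.2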